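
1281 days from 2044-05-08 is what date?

November 10, 2047

Counting forward 1281 days from May 8, 2044.
May has 31 days, so 31 − 8 = 23 days remain after May 8, 2044; 1281 − 23 = 1258 left.
June 2044 has 30 days: 1258 − 30 = 1228 left.
July 2044 has 31 days: 1228 − 31 = 1197 left.
August 2044 has 31 days: 1197 − 31 = 1166 left.
September 2044 has 30 days: 1166 − 30 = 1136 left.
October 2044 has 31 days: 1136 − 31 = 1105 left.
November 2044 has 30 days: 1105 − 30 = 1075 left.
December 2044 has 31 days: 1075 − 31 = 1044 left.
January 2045 has 31 days: 1044 − 31 = 1013 left.
February 2045 has 28 days (2045 is not a leap year): 1013 − 28 = 985 left.
March 2045 has 31 days: 985 − 31 = 954 left.
April 2045 has 30 days: 954 − 30 = 924 left.
May 2045 has 31 days: 924 − 31 = 893 left.
June 2045 has 30 days: 893 − 30 = 863 left.
July 2045 has 31 days: 863 − 31 = 832 left.
August 2045 has 31 days: 832 − 31 = 801 left.
September 2045 has 30 days: 801 − 30 = 771 left.
October 2045 has 31 days: 771 − 31 = 740 left.
November 2045 has 30 days: 740 − 30 = 710 left.
December 2045 has 31 days: 710 − 31 = 679 left.
January 2046 has 31 days: 679 − 31 = 648 left.
February 2046 has 28 days (2046 is not a leap year): 648 − 28 = 620 left.
March 2046 has 31 days: 620 − 31 = 589 left.
April 2046 has 30 days: 589 − 30 = 559 left.
May 2046 has 31 days: 559 − 31 = 528 left.
June 2046 has 30 days: 528 − 30 = 498 left.
July 2046 has 31 days: 498 − 31 = 467 left.
August 2046 has 31 days: 467 − 31 = 436 left.
September 2046 has 30 days: 436 − 30 = 406 left.
October 2046 has 31 days: 406 − 31 = 375 left.
November 2046 has 30 days: 375 − 30 = 345 left.
December 2046 has 31 days: 345 − 31 = 314 left.
January 2047 has 31 days: 314 − 31 = 283 left.
February 2047 has 28 days (2047 is not a leap year): 283 − 28 = 255 left.
March 2047 has 31 days: 255 − 31 = 224 left.
April 2047 has 30 days: 224 − 30 = 194 left.
May 2047 has 31 days: 194 − 31 = 163 left.
June 2047 has 30 days: 163 − 30 = 133 left.
July 2047 has 31 days: 133 − 31 = 102 left.
August 2047 has 31 days: 102 − 31 = 71 left.
September 2047 has 30 days: 71 − 30 = 41 left.
October 2047 has 31 days: 41 − 31 = 10 left.
10 days into November 2047 → November 10, 2047.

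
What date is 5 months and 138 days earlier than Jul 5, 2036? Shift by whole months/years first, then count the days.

Going back 5 months and 138 days from July 5, 2036: first the month/year part, then the days.
month 7 − 5 = 2 → February 2036.
Day 5 is valid in February, giving February 5, 2036.
Now subtract 138 days from February 5, 2036.
Going back 5 days from February 5, 2036 reaches the end of the previous month; 138 − 5 = 133 left.
January 2036 has 31 days: 133 − 31 = 102 left.
December 2035 has 31 days: 102 − 31 = 71 left.
November 2035 has 30 days: 71 − 30 = 41 left.
October 2035 has 31 days: 41 − 31 = 10 left.
September 2035 has 30 days; 30 − 10 = 20 → September 20, 2035.

September 20, 2035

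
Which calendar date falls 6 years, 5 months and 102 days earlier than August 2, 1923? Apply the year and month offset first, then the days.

November 20, 1916

Going back 6 years, 5 months and 102 days from August 2, 1923: first the month/year part, then the days.
-6 years → 1917; month 8 − 5 = 3 → March 1917.
Day 2 is valid in March, giving March 2, 1917.
Now subtract 102 days from March 2, 1917.
Going back 2 days from March 2, 1917 reaches the end of the previous month; 102 − 2 = 100 left.
February 1917 has 28 days (1917 is not a leap year): 100 − 28 = 72 left.
January 1917 has 31 days: 72 − 31 = 41 left.
December 1916 has 31 days: 41 − 31 = 10 left.
November 1916 has 30 days; 30 − 10 = 20 → November 20, 1916.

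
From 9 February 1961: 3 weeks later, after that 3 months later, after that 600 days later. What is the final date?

Counting forward 3 weeks (= 21 days) from February 9, 1961:
February has 28 days, so 28 − 9 = 19 days remain after February 9, 1961; 21 − 19 = 2 left.
2 days into March 1961 → March 2, 1961.
Counting forward 3 months from March 2, 1961:
month 3 + 3 = 6 → June 1961.
Day 2 is valid in June, giving June 2, 1961.
Advancing 600 days from June 2, 1961:
June has 30 days, so 30 − 2 = 28 days remain after June 2, 1961; 600 − 28 = 572 left.
July 1961 has 31 days: 572 − 31 = 541 left.
August 1961 has 31 days: 541 − 31 = 510 left.
September 1961 has 30 days: 510 − 30 = 480 left.
October 1961 has 31 days: 480 − 31 = 449 left.
November 1961 has 30 days: 449 − 30 = 419 left.
December 1961 has 31 days: 419 − 31 = 388 left.
January 1962 has 31 days: 388 − 31 = 357 left.
February 1962 has 28 days (1962 is not a leap year): 357 − 28 = 329 left.
March 1962 has 31 days: 329 − 31 = 298 left.
April 1962 has 30 days: 298 − 30 = 268 left.
May 1962 has 31 days: 268 − 31 = 237 left.
June 1962 has 30 days: 237 − 30 = 207 left.
July 1962 has 31 days: 207 − 31 = 176 left.
August 1962 has 31 days: 176 − 31 = 145 left.
September 1962 has 30 days: 145 − 30 = 115 left.
October 1962 has 31 days: 115 − 31 = 84 left.
November 1962 has 30 days: 84 − 30 = 54 left.
December 1962 has 31 days: 54 − 31 = 23 left.
23 days into January 1963 → January 23, 1963.

January 23, 1963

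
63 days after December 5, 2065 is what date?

Adding 63 days from December 5, 2065.
December has 31 days, so 31 − 5 = 26 days remain after December 5, 2065; 63 − 26 = 37 left.
January 2066 has 31 days: 37 − 31 = 6 left.
6 days into February 2066 → February 6, 2066.

February 6, 2066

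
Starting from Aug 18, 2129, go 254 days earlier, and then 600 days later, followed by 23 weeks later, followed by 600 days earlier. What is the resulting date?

Subtracting 254 days from August 18, 2129:
Going back 18 days from August 18, 2129 reaches the end of the previous month; 254 − 18 = 236 left.
July 2129 has 31 days: 236 − 31 = 205 left.
June 2129 has 30 days: 205 − 30 = 175 left.
May 2129 has 31 days: 175 − 31 = 144 left.
April 2129 has 30 days: 144 − 30 = 114 left.
March 2129 has 31 days: 114 − 31 = 83 left.
February 2129 has 28 days (2129 is not a leap year): 83 − 28 = 55 left.
January 2129 has 31 days: 55 − 31 = 24 left.
December 2128 has 31 days; 31 − 24 = 7 → December 7, 2128.
Counting forward 600 days from December 7, 2128:
December has 31 days, so 31 − 7 = 24 days remain after December 7, 2128; 600 − 24 = 576 left.
January 2129 has 31 days: 576 − 31 = 545 left.
February 2129 has 28 days (2129 is not a leap year): 545 − 28 = 517 left.
March 2129 has 31 days: 517 − 31 = 486 left.
April 2129 has 30 days: 486 − 30 = 456 left.
May 2129 has 31 days: 456 − 31 = 425 left.
June 2129 has 30 days: 425 − 30 = 395 left.
July 2129 has 31 days: 395 − 31 = 364 left.
August 2129 has 31 days: 364 − 31 = 333 left.
September 2129 has 30 days: 333 − 30 = 303 left.
October 2129 has 31 days: 303 − 31 = 272 left.
November 2129 has 30 days: 272 − 30 = 242 left.
December 2129 has 31 days: 242 − 31 = 211 left.
January 2130 has 31 days: 211 − 31 = 180 left.
February 2130 has 28 days (2130 is not a leap year): 180 − 28 = 152 left.
March 2130 has 31 days: 152 − 31 = 121 left.
April 2130 has 30 days: 121 − 30 = 91 left.
May 2130 has 31 days: 91 − 31 = 60 left.
June 2130 has 30 days: 60 − 30 = 30 left.
30 days into July 2130 → July 30, 2130.
Advancing 23 weeks (= 161 days) from July 30, 2130:
July has 31 days, so 31 − 30 = 1 day remains after July 30, 2130; 161 − 1 = 160 left.
August 2130 has 31 days: 160 − 31 = 129 left.
September 2130 has 30 days: 129 − 30 = 99 left.
October 2130 has 31 days: 99 − 31 = 68 left.
November 2130 has 30 days: 68 − 30 = 38 left.
December 2130 has 31 days: 38 − 31 = 7 left.
7 days into January 2131 → January 7, 2131.
Subtracting 600 days from January 7, 2131:
Going back 7 days from January 7, 2131 reaches the end of the previous month; 600 − 7 = 593 left.
December 2130 has 31 days: 593 − 31 = 562 left.
November 2130 has 30 days: 562 − 30 = 532 left.
October 2130 has 31 days: 532 − 31 = 501 left.
September 2130 has 30 days: 501 − 30 = 471 left.
August 2130 has 31 days: 471 − 31 = 440 left.
July 2130 has 31 days: 440 − 31 = 409 left.
June 2130 has 30 days: 409 − 30 = 379 left.
May 2130 has 31 days: 379 − 31 = 348 left.
April 2130 has 30 days: 348 − 30 = 318 left.
March 2130 has 31 days: 318 − 31 = 287 left.
February 2130 has 28 days (2130 is not a leap year): 287 − 28 = 259 left.
January 2130 has 31 days: 259 − 31 = 228 left.
December 2129 has 31 days: 228 − 31 = 197 left.
November 2129 has 30 days: 197 − 30 = 167 left.
October 2129 has 31 days: 167 − 31 = 136 left.
September 2129 has 30 days: 136 − 30 = 106 left.
August 2129 has 31 days: 106 − 31 = 75 left.
July 2129 has 31 days: 75 − 31 = 44 left.
June 2129 has 30 days: 44 − 30 = 14 left.
May 2129 has 31 days; 31 − 14 = 17 → May 17, 2129.

May 17, 2129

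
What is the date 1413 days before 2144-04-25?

Subtracting 1413 days from April 25, 2144.
Going back 25 days from April 25, 2144 reaches the end of the previous month; 1413 − 25 = 1388 left.
March 2144 has 31 days: 1388 − 31 = 1357 left.
February 2144 has 29 days (2144 is a leap year): 1357 − 29 = 1328 left.
January 2144 has 31 days: 1328 − 31 = 1297 left.
December 2143 has 31 days: 1297 − 31 = 1266 left.
November 2143 has 30 days: 1266 − 30 = 1236 left.
October 2143 has 31 days: 1236 − 31 = 1205 left.
September 2143 has 30 days: 1205 − 30 = 1175 left.
August 2143 has 31 days: 1175 − 31 = 1144 left.
July 2143 has 31 days: 1144 − 31 = 1113 left.
June 2143 has 30 days: 1113 − 30 = 1083 left.
May 2143 has 31 days: 1083 − 31 = 1052 left.
April 2143 has 30 days: 1052 − 30 = 1022 left.
March 2143 has 31 days: 1022 − 31 = 991 left.
February 2143 has 28 days (2143 is not a leap year): 991 − 28 = 963 left.
January 2143 has 31 days: 963 − 31 = 932 left.
December 2142 has 31 days: 932 − 31 = 901 left.
November 2142 has 30 days: 901 − 30 = 871 left.
October 2142 has 31 days: 871 − 31 = 840 left.
September 2142 has 30 days: 840 − 30 = 810 left.
August 2142 has 31 days: 810 − 31 = 779 left.
July 2142 has 31 days: 779 − 31 = 748 left.
June 2142 has 30 days: 748 − 30 = 718 left.
May 2142 has 31 days: 718 − 31 = 687 left.
April 2142 has 30 days: 687 − 30 = 657 left.
March 2142 has 31 days: 657 − 31 = 626 left.
February 2142 has 28 days (2142 is not a leap year): 626 − 28 = 598 left.
January 2142 has 31 days: 598 − 31 = 567 left.
December 2141 has 31 days: 567 − 31 = 536 left.
November 2141 has 30 days: 536 − 30 = 506 left.
October 2141 has 31 days: 506 − 31 = 475 left.
September 2141 has 30 days: 475 − 30 = 445 left.
August 2141 has 31 days: 445 − 31 = 414 left.
July 2141 has 31 days: 414 − 31 = 383 left.
June 2141 has 30 days: 383 − 30 = 353 left.
May 2141 has 31 days: 353 − 31 = 322 left.
April 2141 has 30 days: 322 − 30 = 292 left.
March 2141 has 31 days: 292 − 31 = 261 left.
February 2141 has 28 days (2141 is not a leap year): 261 − 28 = 233 left.
January 2141 has 31 days: 233 − 31 = 202 left.
December 2140 has 31 days: 202 − 31 = 171 left.
November 2140 has 30 days: 171 − 30 = 141 left.
October 2140 has 31 days: 141 − 31 = 110 left.
September 2140 has 30 days: 110 − 30 = 80 left.
August 2140 has 31 days: 80 − 31 = 49 left.
July 2140 has 31 days: 49 − 31 = 18 left.
June 2140 has 30 days; 30 − 18 = 12 → June 12, 2140.

June 12, 2140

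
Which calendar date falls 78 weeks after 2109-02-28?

Advancing 78 weeks = 546 days from February 28, 2109.
February has 28 days, so 28 − 28 = 0 days remain after February 28, 2109; 546 − 0 = 546 left.
March 2109 has 31 days: 546 − 31 = 515 left.
April 2109 has 30 days: 515 − 30 = 485 left.
May 2109 has 31 days: 485 − 31 = 454 left.
June 2109 has 30 days: 454 − 30 = 424 left.
July 2109 has 31 days: 424 − 31 = 393 left.
August 2109 has 31 days: 393 − 31 = 362 left.
September 2109 has 30 days: 362 − 30 = 332 left.
October 2109 has 31 days: 332 − 31 = 301 left.
November 2109 has 30 days: 301 − 30 = 271 left.
December 2109 has 31 days: 271 − 31 = 240 left.
January 2110 has 31 days: 240 − 31 = 209 left.
February 2110 has 28 days (2110 is not a leap year): 209 − 28 = 181 left.
March 2110 has 31 days: 181 − 31 = 150 left.
April 2110 has 30 days: 150 − 30 = 120 left.
May 2110 has 31 days: 120 − 31 = 89 left.
June 2110 has 30 days: 89 − 30 = 59 left.
July 2110 has 31 days: 59 − 31 = 28 left.
28 days into August 2110 → August 28, 2110.

August 28, 2110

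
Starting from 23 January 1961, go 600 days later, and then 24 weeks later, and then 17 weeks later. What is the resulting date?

June 29, 1963

Adding 600 days from January 23, 1961:
January has 31 days, so 31 − 23 = 8 days remain after January 23, 1961; 600 − 8 = 592 left.
February 1961 has 28 days (1961 is not a leap year): 592 − 28 = 564 left.
March 1961 has 31 days: 564 − 31 = 533 left.
April 1961 has 30 days: 533 − 30 = 503 left.
May 1961 has 31 days: 503 − 31 = 472 left.
June 1961 has 30 days: 472 − 30 = 442 left.
July 1961 has 31 days: 442 − 31 = 411 left.
August 1961 has 31 days: 411 − 31 = 380 left.
September 1961 has 30 days: 380 − 30 = 350 left.
October 1961 has 31 days: 350 − 31 = 319 left.
November 1961 has 30 days: 319 − 30 = 289 left.
December 1961 has 31 days: 289 − 31 = 258 left.
January 1962 has 31 days: 258 − 31 = 227 left.
February 1962 has 28 days (1962 is not a leap year): 227 − 28 = 199 left.
March 1962 has 31 days: 199 − 31 = 168 left.
April 1962 has 30 days: 168 − 30 = 138 left.
May 1962 has 31 days: 138 − 31 = 107 left.
June 1962 has 30 days: 107 − 30 = 77 left.
July 1962 has 31 days: 77 − 31 = 46 left.
August 1962 has 31 days: 46 − 31 = 15 left.
15 days into September 1962 → September 15, 1962.
Counting forward 24 weeks (= 168 days) from September 15, 1962:
September has 30 days, so 30 − 15 = 15 days remain after September 15, 1962; 168 − 15 = 153 left.
October 1962 has 31 days: 153 − 31 = 122 left.
November 1962 has 30 days: 122 − 30 = 92 left.
December 1962 has 31 days: 92 − 31 = 61 left.
January 1963 has 31 days: 61 − 31 = 30 left.
February 1963 has 28 days (1963 is not a leap year): 30 − 28 = 2 left.
2 days into March 1963 → March 2, 1963.
Advancing 17 weeks (= 119 days) from March 2, 1963:
March has 31 days, so 31 − 2 = 29 days remain after March 2, 1963; 119 − 29 = 90 left.
April 1963 has 30 days: 90 − 30 = 60 left.
May 1963 has 31 days: 60 − 31 = 29 left.
29 days into June 1963 → June 29, 1963.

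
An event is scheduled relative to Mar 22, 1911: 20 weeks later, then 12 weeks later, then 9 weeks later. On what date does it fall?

January 3, 1912

Advancing 20 weeks (= 140 days) from March 22, 1911:
March has 31 days, so 31 − 22 = 9 days remain after March 22, 1911; 140 − 9 = 131 left.
April 1911 has 30 days: 131 − 30 = 101 left.
May 1911 has 31 days: 101 − 31 = 70 left.
June 1911 has 30 days: 70 − 30 = 40 left.
July 1911 has 31 days: 40 − 31 = 9 left.
9 days into August 1911 → August 9, 1911.
Advancing 12 weeks (= 84 days) from August 9, 1911:
August has 31 days, so 31 − 9 = 22 days remain after August 9, 1911; 84 − 22 = 62 left.
September 1911 has 30 days: 62 − 30 = 32 left.
October 1911 has 31 days: 32 − 31 = 1 left.
1 day into November 1911 → November 1, 1911.
Adding 9 weeks (= 63 days) from November 1, 1911:
November has 30 days, so 30 − 1 = 29 days remain after November 1, 1911; 63 − 29 = 34 left.
December 1911 has 31 days: 34 − 31 = 3 left.
3 days into January 1912 → January 3, 1912.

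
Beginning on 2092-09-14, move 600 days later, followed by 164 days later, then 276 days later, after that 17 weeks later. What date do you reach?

November 17, 2095

Adding 600 days from September 14, 2092:
September has 30 days, so 30 − 14 = 16 days remain after September 14, 2092; 600 − 16 = 584 left.
October 2092 has 31 days: 584 − 31 = 553 left.
November 2092 has 30 days: 553 − 30 = 523 left.
December 2092 has 31 days: 523 − 31 = 492 left.
January 2093 has 31 days: 492 − 31 = 461 left.
February 2093 has 28 days (2093 is not a leap year): 461 − 28 = 433 left.
March 2093 has 31 days: 433 − 31 = 402 left.
April 2093 has 30 days: 402 − 30 = 372 left.
May 2093 has 31 days: 372 − 31 = 341 left.
June 2093 has 30 days: 341 − 30 = 311 left.
July 2093 has 31 days: 311 − 31 = 280 left.
August 2093 has 31 days: 280 − 31 = 249 left.
September 2093 has 30 days: 249 − 30 = 219 left.
October 2093 has 31 days: 219 − 31 = 188 left.
November 2093 has 30 days: 188 − 30 = 158 left.
December 2093 has 31 days: 158 − 31 = 127 left.
January 2094 has 31 days: 127 − 31 = 96 left.
February 2094 has 28 days (2094 is not a leap year): 96 − 28 = 68 left.
March 2094 has 31 days: 68 − 31 = 37 left.
April 2094 has 30 days: 37 − 30 = 7 left.
7 days into May 2094 → May 7, 2094.
Adding 164 days from May 7, 2094:
May has 31 days, so 31 − 7 = 24 days remain after May 7, 2094; 164 − 24 = 140 left.
June 2094 has 30 days: 140 − 30 = 110 left.
July 2094 has 31 days: 110 − 31 = 79 left.
August 2094 has 31 days: 79 − 31 = 48 left.
September 2094 has 30 days: 48 − 30 = 18 left.
18 days into October 2094 → October 18, 2094.
Adding 276 days from October 18, 2094:
October has 31 days, so 31 − 18 = 13 days remain after October 18, 2094; 276 − 13 = 263 left.
November 2094 has 30 days: 263 − 30 = 233 left.
December 2094 has 31 days: 233 − 31 = 202 left.
January 2095 has 31 days: 202 − 31 = 171 left.
February 2095 has 28 days (2095 is not a leap year): 171 − 28 = 143 left.
March 2095 has 31 days: 143 − 31 = 112 left.
April 2095 has 30 days: 112 − 30 = 82 left.
May 2095 has 31 days: 82 − 31 = 51 left.
June 2095 has 30 days: 51 − 30 = 21 left.
21 days into July 2095 → July 21, 2095.
Counting forward 17 weeks (= 119 days) from July 21, 2095:
July has 31 days, so 31 − 21 = 10 days remain after July 21, 2095; 119 − 10 = 109 left.
August 2095 has 31 days: 109 − 31 = 78 left.
September 2095 has 30 days: 78 − 30 = 48 left.
October 2095 has 31 days: 48 − 31 = 17 left.
17 days into November 2095 → November 17, 2095.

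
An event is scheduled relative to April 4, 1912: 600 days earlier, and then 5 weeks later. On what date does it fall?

Going back 600 days from April 4, 1912:
Going back 4 days from April 4, 1912 reaches the end of the previous month; 600 − 4 = 596 left.
March 1912 has 31 days: 596 − 31 = 565 left.
February 1912 has 29 days (1912 is a leap year): 565 − 29 = 536 left.
January 1912 has 31 days: 536 − 31 = 505 left.
December 1911 has 31 days: 505 − 31 = 474 left.
November 1911 has 30 days: 474 − 30 = 444 left.
October 1911 has 31 days: 444 − 31 = 413 left.
September 1911 has 30 days: 413 − 30 = 383 left.
August 1911 has 31 days: 383 − 31 = 352 left.
July 1911 has 31 days: 352 − 31 = 321 left.
June 1911 has 30 days: 321 − 30 = 291 left.
May 1911 has 31 days: 291 − 31 = 260 left.
April 1911 has 30 days: 260 − 30 = 230 left.
March 1911 has 31 days: 230 − 31 = 199 left.
February 1911 has 28 days (1911 is not a leap year): 199 − 28 = 171 left.
January 1911 has 31 days: 171 − 31 = 140 left.
December 1910 has 31 days: 140 − 31 = 109 left.
November 1910 has 30 days: 109 − 30 = 79 left.
October 1910 has 31 days: 79 − 31 = 48 left.
September 1910 has 30 days: 48 − 30 = 18 left.
August 1910 has 31 days; 31 − 18 = 13 → August 13, 1910.
Counting forward 5 weeks (= 35 days) from August 13, 1910:
August has 31 days, so 31 − 13 = 18 days remain after August 13, 1910; 35 − 18 = 17 left.
17 days into September 1910 → September 17, 1910.

September 17, 1910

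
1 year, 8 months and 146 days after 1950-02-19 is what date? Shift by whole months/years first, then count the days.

Advancing 1 year, 8 months and 146 days from February 19, 1950: first the month/year part, then the days.
+1 year → 1951; month 2 + 8 = 10 → October 1951.
Day 19 is valid in October, giving October 19, 1951.
Now add 146 days from October 19, 1951.
October has 31 days, so 31 − 19 = 12 days remain after October 19, 1951; 146 − 12 = 134 left.
November 1951 has 30 days: 134 − 30 = 104 left.
December 1951 has 31 days: 104 − 31 = 73 left.
January 1952 has 31 days: 73 − 31 = 42 left.
February 1952 has 29 days (1952 is a leap year): 42 − 29 = 13 left.
13 days into March 1952 → March 13, 1952.

March 13, 1952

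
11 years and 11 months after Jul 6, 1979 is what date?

June 6, 1991

Adding 11 years and 11 months from July 6, 1979.
+11 years → 1990; month 7 + 11 = 18, which is month 6 of year 1991 → June 1991.
Day 6 is valid in June, giving June 6, 1991.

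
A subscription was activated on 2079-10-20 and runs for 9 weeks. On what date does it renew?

December 22, 2079

Advancing 9 weeks = 63 days from October 20, 2079.
October has 31 days, so 31 − 20 = 11 days remain after October 20, 2079; 63 − 11 = 52 left.
November 2079 has 30 days: 52 − 30 = 22 left.
22 days into December 2079 → December 22, 2079.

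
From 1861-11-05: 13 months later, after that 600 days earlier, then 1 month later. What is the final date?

May 14, 1861

Counting forward 13 months from November 5, 1861:
month 11 + 13 = 24, which is month 12 of year 1862 → December 1862.
Day 5 is valid in December, giving December 5, 1862.
Counting back 600 days from December 5, 1862:
Going back 5 days from December 5, 1862 reaches the end of the previous month; 600 − 5 = 595 left.
November 1862 has 30 days: 595 − 30 = 565 left.
October 1862 has 31 days: 565 − 31 = 534 left.
September 1862 has 30 days: 534 − 30 = 504 left.
August 1862 has 31 days: 504 − 31 = 473 left.
July 1862 has 31 days: 473 − 31 = 442 left.
June 1862 has 30 days: 442 − 30 = 412 left.
May 1862 has 31 days: 412 − 31 = 381 left.
April 1862 has 30 days: 381 − 30 = 351 left.
March 1862 has 31 days: 351 − 31 = 320 left.
February 1862 has 28 days (1862 is not a leap year): 320 − 28 = 292 left.
January 1862 has 31 days: 292 − 31 = 261 left.
December 1861 has 31 days: 261 − 31 = 230 left.
November 1861 has 30 days: 230 − 30 = 200 left.
October 1861 has 31 days: 200 − 31 = 169 left.
September 1861 has 30 days: 169 − 30 = 139 left.
August 1861 has 31 days: 139 − 31 = 108 left.
July 1861 has 31 days: 108 − 31 = 77 left.
June 1861 has 30 days: 77 − 30 = 47 left.
May 1861 has 31 days: 47 − 31 = 16 left.
April 1861 has 30 days; 30 − 16 = 14 → April 14, 1861.
Counting forward 1 month from April 14, 1861:
month 4 + 1 = 5 → May 1861.
Day 14 is valid in May, giving May 14, 1861.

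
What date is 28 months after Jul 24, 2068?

November 24, 2070

Adding 28 months from July 24, 2068.
month 7 + 28 = 35, which is month 11 of year 2070 → November 2070.
Day 24 is valid in November, giving November 24, 2070.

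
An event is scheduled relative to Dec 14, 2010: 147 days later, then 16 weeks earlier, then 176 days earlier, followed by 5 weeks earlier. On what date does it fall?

Counting forward 147 days from December 14, 2010:
December has 31 days, so 31 − 14 = 17 days remain after December 14, 2010; 147 − 17 = 130 left.
January 2011 has 31 days: 130 − 31 = 99 left.
February 2011 has 28 days (2011 is not a leap year): 99 − 28 = 71 left.
March 2011 has 31 days: 71 − 31 = 40 left.
April 2011 has 30 days: 40 − 30 = 10 left.
10 days into May 2011 → May 10, 2011.
Counting back 16 weeks (= 112 days) from May 10, 2011:
Going back 10 days from May 10, 2011 reaches the end of the previous month; 112 − 10 = 102 left.
April 2011 has 30 days: 102 − 30 = 72 left.
March 2011 has 31 days: 72 − 31 = 41 left.
February 2011 has 28 days (2011 is not a leap year): 41 − 28 = 13 left.
January 2011 has 31 days; 31 − 13 = 18 → January 18, 2011.
Counting back 176 days from January 18, 2011:
Going back 18 days from January 18, 2011 reaches the end of the previous month; 176 − 18 = 158 left.
December 2010 has 31 days: 158 − 31 = 127 left.
November 2010 has 30 days: 127 − 30 = 97 left.
October 2010 has 31 days: 97 − 31 = 66 left.
September 2010 has 30 days: 66 − 30 = 36 left.
August 2010 has 31 days: 36 − 31 = 5 left.
July 2010 has 31 days; 31 − 5 = 26 → July 26, 2010.
Going back 5 weeks (= 35 days) from July 26, 2010:
Going back 26 days from July 26, 2010 reaches the end of the previous month; 35 − 26 = 9 left.
June 2010 has 30 days; 30 − 9 = 21 → June 21, 2010.

June 21, 2010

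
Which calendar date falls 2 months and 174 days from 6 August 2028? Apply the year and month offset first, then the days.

Counting forward 2 months and 174 days from August 6, 2028: first the month/year part, then the days.
month 8 + 2 = 10 → October 2028.
Day 6 is valid in October, giving October 6, 2028.
Now add 174 days from October 6, 2028.
October has 31 days, so 31 − 6 = 25 days remain after October 6, 2028; 174 − 25 = 149 left.
November 2028 has 30 days: 149 − 30 = 119 left.
December 2028 has 31 days: 119 − 31 = 88 left.
January 2029 has 31 days: 88 − 31 = 57 left.
February 2029 has 28 days (2029 is not a leap year): 57 − 28 = 29 left.
29 days into March 2029 → March 29, 2029.

March 29, 2029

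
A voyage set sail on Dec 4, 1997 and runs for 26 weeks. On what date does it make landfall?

Adding 26 weeks = 182 days from December 4, 1997.
December has 31 days, so 31 − 4 = 27 days remain after December 4, 1997; 182 − 27 = 155 left.
January 1998 has 31 days: 155 − 31 = 124 left.
February 1998 has 28 days (1998 is not a leap year): 124 − 28 = 96 left.
March 1998 has 31 days: 96 − 31 = 65 left.
April 1998 has 30 days: 65 − 30 = 35 left.
May 1998 has 31 days: 35 − 31 = 4 left.
4 days into June 1998 → June 4, 1998.

June 4, 1998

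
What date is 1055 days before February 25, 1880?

April 6, 1877

Counting back 1055 days from February 25, 1880.
Going back 25 days from February 25, 1880 reaches the end of the previous month; 1055 − 25 = 1030 left.
January 1880 has 31 days: 1030 − 31 = 999 left.
December 1879 has 31 days: 999 − 31 = 968 left.
November 1879 has 30 days: 968 − 30 = 938 left.
October 1879 has 31 days: 938 − 31 = 907 left.
September 1879 has 30 days: 907 − 30 = 877 left.
August 1879 has 31 days: 877 − 31 = 846 left.
July 1879 has 31 days: 846 − 31 = 815 left.
June 1879 has 30 days: 815 − 30 = 785 left.
May 1879 has 31 days: 785 − 31 = 754 left.
April 1879 has 30 days: 754 − 30 = 724 left.
March 1879 has 31 days: 724 − 31 = 693 left.
February 1879 has 28 days (1879 is not a leap year): 693 − 28 = 665 left.
January 1879 has 31 days: 665 − 31 = 634 left.
December 1878 has 31 days: 634 − 31 = 603 left.
November 1878 has 30 days: 603 − 30 = 573 left.
October 1878 has 31 days: 573 − 31 = 542 left.
September 1878 has 30 days: 542 − 30 = 512 left.
August 1878 has 31 days: 512 − 31 = 481 left.
July 1878 has 31 days: 481 − 31 = 450 left.
June 1878 has 30 days: 450 − 30 = 420 left.
May 1878 has 31 days: 420 − 31 = 389 left.
April 1878 has 30 days: 389 − 30 = 359 left.
March 1878 has 31 days: 359 − 31 = 328 left.
February 1878 has 28 days (1878 is not a leap year): 328 − 28 = 300 left.
January 1878 has 31 days: 300 − 31 = 269 left.
December 1877 has 31 days: 269 − 31 = 238 left.
November 1877 has 30 days: 238 − 30 = 208 left.
October 1877 has 31 days: 208 − 31 = 177 left.
September 1877 has 30 days: 177 − 30 = 147 left.
August 1877 has 31 days: 147 − 31 = 116 left.
July 1877 has 31 days: 116 − 31 = 85 left.
June 1877 has 30 days: 85 − 30 = 55 left.
May 1877 has 31 days: 55 − 31 = 24 left.
April 1877 has 30 days; 30 − 24 = 6 → April 6, 1877.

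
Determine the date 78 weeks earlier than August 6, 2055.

February 6, 2054

Going back 78 weeks = 546 days from August 6, 2055.
Going back 6 days from August 6, 2055 reaches the end of the previous month; 546 − 6 = 540 left.
July 2055 has 31 days: 540 − 31 = 509 left.
June 2055 has 30 days: 509 − 30 = 479 left.
May 2055 has 31 days: 479 − 31 = 448 left.
April 2055 has 30 days: 448 − 30 = 418 left.
March 2055 has 31 days: 418 − 31 = 387 left.
February 2055 has 28 days (2055 is not a leap year): 387 − 28 = 359 left.
January 2055 has 31 days: 359 − 31 = 328 left.
December 2054 has 31 days: 328 − 31 = 297 left.
November 2054 has 30 days: 297 − 30 = 267 left.
October 2054 has 31 days: 267 − 31 = 236 left.
September 2054 has 30 days: 236 − 30 = 206 left.
August 2054 has 31 days: 206 − 31 = 175 left.
July 2054 has 31 days: 175 − 31 = 144 left.
June 2054 has 30 days: 144 − 30 = 114 left.
May 2054 has 31 days: 114 − 31 = 83 left.
April 2054 has 30 days: 83 − 30 = 53 left.
March 2054 has 31 days: 53 − 31 = 22 left.
February 2054 has 28 days; 28 − 22 = 6 → February 6, 2054.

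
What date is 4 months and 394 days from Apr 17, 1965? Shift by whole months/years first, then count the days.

Counting forward 4 months and 394 days from April 17, 1965: first the month/year part, then the days.
month 4 + 4 = 8 → August 1965.
Day 17 is valid in August, giving August 17, 1965.
Now add 394 days from August 17, 1965.
August has 31 days, so 31 − 17 = 14 days remain after August 17, 1965; 394 − 14 = 380 left.
September 1965 has 30 days: 380 − 30 = 350 left.
October 1965 has 31 days: 350 − 31 = 319 left.
November 1965 has 30 days: 319 − 30 = 289 left.
December 1965 has 31 days: 289 − 31 = 258 left.
January 1966 has 31 days: 258 − 31 = 227 left.
February 1966 has 28 days (1966 is not a leap year): 227 − 28 = 199 left.
March 1966 has 31 days: 199 − 31 = 168 left.
April 1966 has 30 days: 168 − 30 = 138 left.
May 1966 has 31 days: 138 − 31 = 107 left.
June 1966 has 30 days: 107 − 30 = 77 left.
July 1966 has 31 days: 77 − 31 = 46 left.
August 1966 has 31 days: 46 − 31 = 15 left.
15 days into September 1966 → September 15, 1966.

September 15, 1966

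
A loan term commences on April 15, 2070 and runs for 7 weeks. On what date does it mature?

Advancing 7 weeks = 49 days from April 15, 2070.
April has 30 days, so 30 − 15 = 15 days remain after April 15, 2070; 49 − 15 = 34 left.
May 2070 has 31 days: 34 − 31 = 3 left.
3 days into June 2070 → June 3, 2070.

June 3, 2070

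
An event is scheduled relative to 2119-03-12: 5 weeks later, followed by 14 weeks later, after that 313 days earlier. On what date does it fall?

Advancing 5 weeks (= 35 days) from March 12, 2119:
March has 31 days, so 31 − 12 = 19 days remain after March 12, 2119; 35 − 19 = 16 left.
16 days into April 2119 → April 16, 2119.
Advancing 14 weeks (= 98 days) from April 16, 2119:
April has 30 days, so 30 − 16 = 14 days remain after April 16, 2119; 98 − 14 = 84 left.
May 2119 has 31 days: 84 − 31 = 53 left.
June 2119 has 30 days: 53 − 30 = 23 left.
23 days into July 2119 → July 23, 2119.
Counting back 313 days from July 23, 2119:
Going back 23 days from July 23, 2119 reaches the end of the previous month; 313 − 23 = 290 left.
June 2119 has 30 days: 290 − 30 = 260 left.
May 2119 has 31 days: 260 − 31 = 229 left.
April 2119 has 30 days: 229 − 30 = 199 left.
March 2119 has 31 days: 199 − 31 = 168 left.
February 2119 has 28 days (2119 is not a leap year): 168 − 28 = 140 left.
January 2119 has 31 days: 140 − 31 = 109 left.
December 2118 has 31 days: 109 − 31 = 78 left.
November 2118 has 30 days: 78 − 30 = 48 left.
October 2118 has 31 days: 48 − 31 = 17 left.
September 2118 has 30 days; 30 − 17 = 13 → September 13, 2118.

September 13, 2118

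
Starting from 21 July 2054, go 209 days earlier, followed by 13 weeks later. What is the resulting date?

Going back 209 days from July 21, 2054:
Going back 21 days from July 21, 2054 reaches the end of the previous month; 209 − 21 = 188 left.
June 2054 has 30 days: 188 − 30 = 158 left.
May 2054 has 31 days: 158 − 31 = 127 left.
April 2054 has 30 days: 127 − 30 = 97 left.
March 2054 has 31 days: 97 − 31 = 66 left.
February 2054 has 28 days (2054 is not a leap year): 66 − 28 = 38 left.
January 2054 has 31 days: 38 − 31 = 7 left.
December 2053 has 31 days; 31 − 7 = 24 → December 24, 2053.
Advancing 13 weeks (= 91 days) from December 24, 2053:
December has 31 days, so 31 − 24 = 7 days remain after December 24, 2053; 91 − 7 = 84 left.
January 2054 has 31 days: 84 − 31 = 53 left.
February 2054 has 28 days (2054 is not a leap year): 53 − 28 = 25 left.
25 days into March 2054 → March 25, 2054.

March 25, 2054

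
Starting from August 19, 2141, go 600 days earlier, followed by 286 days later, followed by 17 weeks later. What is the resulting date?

February 5, 2141

Subtracting 600 days from August 19, 2141:
Going back 19 days from August 19, 2141 reaches the end of the previous month; 600 − 19 = 581 left.
July 2141 has 31 days: 581 − 31 = 550 left.
June 2141 has 30 days: 550 − 30 = 520 left.
May 2141 has 31 days: 520 − 31 = 489 left.
April 2141 has 30 days: 489 − 30 = 459 left.
March 2141 has 31 days: 459 − 31 = 428 left.
February 2141 has 28 days (2141 is not a leap year): 428 − 28 = 400 left.
January 2141 has 31 days: 400 − 31 = 369 left.
December 2140 has 31 days: 369 − 31 = 338 left.
November 2140 has 30 days: 338 − 30 = 308 left.
October 2140 has 31 days: 308 − 31 = 277 left.
September 2140 has 30 days: 277 − 30 = 247 left.
August 2140 has 31 days: 247 − 31 = 216 left.
July 2140 has 31 days: 216 − 31 = 185 left.
June 2140 has 30 days: 185 − 30 = 155 left.
May 2140 has 31 days: 155 − 31 = 124 left.
April 2140 has 30 days: 124 − 30 = 94 left.
March 2140 has 31 days: 94 − 31 = 63 left.
February 2140 has 29 days (2140 is a leap year): 63 − 29 = 34 left.
January 2140 has 31 days: 34 − 31 = 3 left.
December 2139 has 31 days; 31 − 3 = 28 → December 28, 2139.
Advancing 286 days from December 28, 2139:
December has 31 days, so 31 − 28 = 3 days remain after December 28, 2139; 286 − 3 = 283 left.
January 2140 has 31 days: 283 − 31 = 252 left.
February 2140 has 29 days (2140 is a leap year): 252 − 29 = 223 left.
March 2140 has 31 days: 223 − 31 = 192 left.
April 2140 has 30 days: 192 − 30 = 162 left.
May 2140 has 31 days: 162 − 31 = 131 left.
June 2140 has 30 days: 131 − 30 = 101 left.
July 2140 has 31 days: 101 − 31 = 70 left.
August 2140 has 31 days: 70 − 31 = 39 left.
September 2140 has 30 days: 39 − 30 = 9 left.
9 days into October 2140 → October 9, 2140.
Counting forward 17 weeks (= 119 days) from October 9, 2140:
October has 31 days, so 31 − 9 = 22 days remain after October 9, 2140; 119 − 22 = 97 left.
November 2140 has 30 days: 97 − 30 = 67 left.
December 2140 has 31 days: 67 − 31 = 36 left.
January 2141 has 31 days: 36 − 31 = 5 left.
5 days into February 2141 → February 5, 2141.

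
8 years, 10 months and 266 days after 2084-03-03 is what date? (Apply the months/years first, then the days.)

Advancing 8 years, 10 months and 266 days from March 3, 2084: first the month/year part, then the days.
+8 years → 2092; month 3 + 10 = 13, which is month 1 of year 2093 → January 2093.
Day 3 is valid in January, giving January 3, 2093.
Now add 266 days from January 3, 2093.
January has 31 days, so 31 − 3 = 28 days remain after January 3, 2093; 266 − 28 = 238 left.
February 2093 has 28 days (2093 is not a leap year): 238 − 28 = 210 left.
March 2093 has 31 days: 210 − 31 = 179 left.
April 2093 has 30 days: 179 − 30 = 149 left.
May 2093 has 31 days: 149 − 31 = 118 left.
June 2093 has 30 days: 118 − 30 = 88 left.
July 2093 has 31 days: 88 − 31 = 57 left.
August 2093 has 31 days: 57 − 31 = 26 left.
26 days into September 2093 → September 26, 2093.

September 26, 2093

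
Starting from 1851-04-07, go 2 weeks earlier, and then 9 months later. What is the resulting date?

December 24, 1851

Counting back 2 weeks (= 14 days) from April 7, 1851:
Going back 7 days from April 7, 1851 reaches the end of the previous month; 14 − 7 = 7 left.
March 1851 has 31 days; 31 − 7 = 24 → March 24, 1851.
Counting forward 9 months from March 24, 1851:
month 3 + 9 = 12 → December 1851.
Day 24 is valid in December, giving December 24, 1851.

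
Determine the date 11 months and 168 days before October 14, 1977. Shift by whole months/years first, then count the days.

Subtracting 11 months and 168 days from October 14, 1977: first the month/year part, then the days.
month 10 − 11 = -1, which is month 11 of year 1976 → November 1976.
Day 14 is valid in November, giving November 14, 1976.
Now subtract 168 days from November 14, 1976.
Going back 14 days from November 14, 1976 reaches the end of the previous month; 168 − 14 = 154 left.
October 1976 has 31 days: 154 − 31 = 123 left.
September 1976 has 30 days: 123 − 30 = 93 left.
August 1976 has 31 days: 93 − 31 = 62 left.
July 1976 has 31 days: 62 − 31 = 31 left.
June 1976 has 30 days: 31 − 30 = 1 left.
May 1976 has 31 days; 31 − 1 = 30 → May 30, 1976.

May 30, 1976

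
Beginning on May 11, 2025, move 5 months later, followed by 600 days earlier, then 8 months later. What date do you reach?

Adding 5 months from May 11, 2025:
month 5 + 5 = 10 → October 2025.
Day 11 is valid in October, giving October 11, 2025.
Subtracting 600 days from October 11, 2025:
Going back 11 days from October 11, 2025 reaches the end of the previous month; 600 − 11 = 589 left.
September 2025 has 30 days: 589 − 30 = 559 left.
August 2025 has 31 days: 559 − 31 = 528 left.
July 2025 has 31 days: 528 − 31 = 497 left.
June 2025 has 30 days: 497 − 30 = 467 left.
May 2025 has 31 days: 467 − 31 = 436 left.
April 2025 has 30 days: 436 − 30 = 406 left.
March 2025 has 31 days: 406 − 31 = 375 left.
February 2025 has 28 days (2025 is not a leap year): 375 − 28 = 347 left.
January 2025 has 31 days: 347 − 31 = 316 left.
December 2024 has 31 days: 316 − 31 = 285 left.
November 2024 has 30 days: 285 − 30 = 255 left.
October 2024 has 31 days: 255 − 31 = 224 left.
September 2024 has 30 days: 224 − 30 = 194 left.
August 2024 has 31 days: 194 − 31 = 163 left.
July 2024 has 31 days: 163 − 31 = 132 left.
June 2024 has 30 days: 132 − 30 = 102 left.
May 2024 has 31 days: 102 − 31 = 71 left.
April 2024 has 30 days: 71 − 30 = 41 left.
March 2024 has 31 days: 41 − 31 = 10 left.
February 2024 has 29 days; 29 − 10 = 19 → February 19, 2024.
Advancing 8 months from February 19, 2024:
month 2 + 8 = 10 → October 2024.
Day 19 is valid in October, giving October 19, 2024.

October 19, 2024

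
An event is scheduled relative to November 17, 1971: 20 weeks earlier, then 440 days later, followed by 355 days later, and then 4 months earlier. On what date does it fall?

May 2, 1973

Going back 20 weeks (= 140 days) from November 17, 1971:
Going back 17 days from November 17, 1971 reaches the end of the previous month; 140 − 17 = 123 left.
October 1971 has 31 days: 123 − 31 = 92 left.
September 1971 has 30 days: 92 − 30 = 62 left.
August 1971 has 31 days: 62 − 31 = 31 left.
July 1971 has 31 days: 31 − 31 = 0 left.
June 1971 has 30 days; 30 − 0 = 30 → June 30, 1971.
Adding 440 days from June 30, 1971:
June has 30 days, so 30 − 30 = 0 days remain after June 30, 1971; 440 − 0 = 440 left.
July 1971 has 31 days: 440 − 31 = 409 left.
August 1971 has 31 days: 409 − 31 = 378 left.
September 1971 has 30 days: 378 − 30 = 348 left.
October 1971 has 31 days: 348 − 31 = 317 left.
November 1971 has 30 days: 317 − 30 = 287 left.
December 1971 has 31 days: 287 − 31 = 256 left.
January 1972 has 31 days: 256 − 31 = 225 left.
February 1972 has 29 days (1972 is a leap year): 225 − 29 = 196 left.
March 1972 has 31 days: 196 − 31 = 165 left.
April 1972 has 30 days: 165 − 30 = 135 left.
May 1972 has 31 days: 135 − 31 = 104 left.
June 1972 has 30 days: 104 − 30 = 74 left.
July 1972 has 31 days: 74 − 31 = 43 left.
August 1972 has 31 days: 43 − 31 = 12 left.
12 days into September 1972 → September 12, 1972.
Advancing 355 days from September 12, 1972:
September has 30 days, so 30 − 12 = 18 days remain after September 12, 1972; 355 − 18 = 337 left.
October 1972 has 31 days: 337 − 31 = 306 left.
November 1972 has 30 days: 306 − 30 = 276 left.
December 1972 has 31 days: 276 − 31 = 245 left.
January 1973 has 31 days: 245 − 31 = 214 left.
February 1973 has 28 days (1973 is not a leap year): 214 − 28 = 186 left.
March 1973 has 31 days: 186 − 31 = 155 left.
April 1973 has 30 days: 155 − 30 = 125 left.
May 1973 has 31 days: 125 − 31 = 94 left.
June 1973 has 30 days: 94 − 30 = 64 left.
July 1973 has 31 days: 64 − 31 = 33 left.
August 1973 has 31 days: 33 − 31 = 2 left.
2 days into September 1973 → September 2, 1973.
Subtracting 4 months from September 2, 1973:
month 9 − 4 = 5 → May 1973.
Day 2 is valid in May, giving May 2, 1973.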